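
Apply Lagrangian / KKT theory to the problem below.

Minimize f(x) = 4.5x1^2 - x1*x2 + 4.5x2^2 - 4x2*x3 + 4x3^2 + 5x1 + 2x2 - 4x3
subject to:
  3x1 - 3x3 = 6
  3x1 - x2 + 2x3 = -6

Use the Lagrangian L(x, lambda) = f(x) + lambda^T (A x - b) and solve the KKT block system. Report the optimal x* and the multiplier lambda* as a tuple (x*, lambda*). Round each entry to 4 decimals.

Form the Lagrangian:
  L(x, lambda) = (1/2) x^T Q x + c^T x + lambda^T (A x - b)
Stationarity (grad_x L = 0): Q x + c + A^T lambda = 0.
Primal feasibility: A x = b.

This gives the KKT block system:
  [ Q   A^T ] [ x     ]   [-c ]
  [ A    0  ] [ lambda ] = [ b ]

Solving the linear system:
  x*      = (-0.599, -0.9948, -2.599)
  lambda* = (-4.2431, 4.0417)
  f(x*)   = 27.5599

x* = (-0.599, -0.9948, -2.599), lambda* = (-4.2431, 4.0417)


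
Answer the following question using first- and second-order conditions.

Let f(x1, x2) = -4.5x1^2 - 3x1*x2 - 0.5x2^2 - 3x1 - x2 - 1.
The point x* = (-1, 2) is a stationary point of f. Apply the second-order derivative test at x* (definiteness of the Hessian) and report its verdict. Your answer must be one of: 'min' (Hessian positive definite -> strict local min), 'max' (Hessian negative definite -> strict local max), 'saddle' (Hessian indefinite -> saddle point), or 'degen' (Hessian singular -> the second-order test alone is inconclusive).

Compute the Hessian H = grad^2 f:
  H = [[-9, -3], [-3, -1]]
Verify stationarity: grad f(x*) = H x* + g = (0, 0).
Eigenvalues of H: -10, 0.
H has a zero eigenvalue (singular; negative semidefinite but not definite), so H is neither positive definite, negative definite, nor indefinite. The second-order test alone is inconclusive -> degen.
(Indeed, f is constant along the null direction of H through x*, so x* is not a strict local extremum.)

degen


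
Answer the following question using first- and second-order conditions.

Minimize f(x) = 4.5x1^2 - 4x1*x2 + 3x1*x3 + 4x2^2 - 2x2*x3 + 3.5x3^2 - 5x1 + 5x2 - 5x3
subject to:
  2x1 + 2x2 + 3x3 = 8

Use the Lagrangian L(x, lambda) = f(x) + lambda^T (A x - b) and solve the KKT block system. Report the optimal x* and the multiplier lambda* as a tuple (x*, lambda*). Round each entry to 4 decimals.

Form the Lagrangian:
  L(x, lambda) = (1/2) x^T Q x + c^T x + lambda^T (A x - b)
Stationarity (grad_x L = 0): Q x + c + A^T lambda = 0.
Primal feasibility: A x = b.

This gives the KKT block system:
  [ Q   A^T ] [ x     ]   [-c ]
  [ A    0  ] [ lambda ] = [ b ]

Solving the linear system:
  x*      = (0.9045, 0.7876, 1.5386)
  lambda* = (-2.3028)
  f(x*)   = 5.0727

x* = (0.9045, 0.7876, 1.5386), lambda* = (-2.3028)


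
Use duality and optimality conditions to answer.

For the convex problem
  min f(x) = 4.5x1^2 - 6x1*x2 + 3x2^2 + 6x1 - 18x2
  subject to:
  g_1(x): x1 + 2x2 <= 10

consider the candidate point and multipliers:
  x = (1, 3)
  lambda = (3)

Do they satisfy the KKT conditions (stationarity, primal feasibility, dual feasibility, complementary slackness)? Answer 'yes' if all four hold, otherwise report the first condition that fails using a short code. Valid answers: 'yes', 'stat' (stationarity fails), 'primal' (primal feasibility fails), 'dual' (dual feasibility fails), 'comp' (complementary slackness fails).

Gradient of f: grad f(x) = Q x + c = (-3, -6)
Constraint values g_i(x) = a_i^T x - b_i:
  g_1((1, 3)) = -3
Stationarity residual: grad f(x) + sum_i lambda_i a_i = (0, 0)
  -> stationarity OK
Primal feasibility (all g_i <= 0): OK
Dual feasibility (all lambda_i >= 0): OK
Complementary slackness (lambda_i * g_i(x) = 0 for all i): FAILS

Verdict: the first failing condition is complementary_slackness -> comp.

comp


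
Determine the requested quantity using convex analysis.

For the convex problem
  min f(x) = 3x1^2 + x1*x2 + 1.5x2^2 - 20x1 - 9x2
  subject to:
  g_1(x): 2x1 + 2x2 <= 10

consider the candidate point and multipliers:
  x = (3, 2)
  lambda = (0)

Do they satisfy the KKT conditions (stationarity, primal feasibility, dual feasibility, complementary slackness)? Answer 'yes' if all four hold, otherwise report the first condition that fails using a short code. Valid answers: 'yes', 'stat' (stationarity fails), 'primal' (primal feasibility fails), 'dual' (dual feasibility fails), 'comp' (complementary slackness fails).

Gradient of f: grad f(x) = Q x + c = (0, 0)
Constraint values g_i(x) = a_i^T x - b_i:
  g_1((3, 2)) = 0
Stationarity residual: grad f(x) + sum_i lambda_i a_i = (0, 0)
  -> stationarity OK
Primal feasibility (all g_i <= 0): OK
Dual feasibility (all lambda_i >= 0): OK
Complementary slackness (lambda_i * g_i(x) = 0 for all i): OK

Verdict: yes, KKT holds.

yes


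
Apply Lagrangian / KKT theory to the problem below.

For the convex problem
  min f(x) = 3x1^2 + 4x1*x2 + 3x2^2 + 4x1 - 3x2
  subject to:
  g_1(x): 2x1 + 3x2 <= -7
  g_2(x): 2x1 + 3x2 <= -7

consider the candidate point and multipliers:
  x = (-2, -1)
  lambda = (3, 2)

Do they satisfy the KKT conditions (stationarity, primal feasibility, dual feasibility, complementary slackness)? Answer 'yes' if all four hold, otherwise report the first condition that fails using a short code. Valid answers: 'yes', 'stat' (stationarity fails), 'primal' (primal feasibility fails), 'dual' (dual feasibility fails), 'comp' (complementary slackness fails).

Gradient of f: grad f(x) = Q x + c = (-12, -17)
Constraint values g_i(x) = a_i^T x - b_i:
  g_1((-2, -1)) = 0
  g_2((-2, -1)) = 0
Stationarity residual: grad f(x) + sum_i lambda_i a_i = (-2, -2)
  -> stationarity FAILS
Primal feasibility (all g_i <= 0): OK
Dual feasibility (all lambda_i >= 0): OK
Complementary slackness (lambda_i * g_i(x) = 0 for all i): OK

Verdict: the first failing condition is stationarity -> stat.

stat


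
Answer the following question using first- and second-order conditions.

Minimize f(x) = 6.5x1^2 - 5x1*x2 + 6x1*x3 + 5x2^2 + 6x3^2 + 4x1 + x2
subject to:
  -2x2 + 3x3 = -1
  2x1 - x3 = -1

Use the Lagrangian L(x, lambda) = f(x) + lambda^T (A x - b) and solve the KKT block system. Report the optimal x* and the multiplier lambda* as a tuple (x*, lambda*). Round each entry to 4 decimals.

Form the Lagrangian:
  L(x, lambda) = (1/2) x^T Q x + c^T x + lambda^T (A x - b)
Stationarity (grad_x L = 0): Q x + c + A^T lambda = 0.
Primal feasibility: A x = b.

This gives the KKT block system:
  [ Q   A^T ] [ x     ]   [-c ]
  [ A    0  ] [ lambda ] = [ b ]

Solving the linear system:
  x*      = (-0.6, 0.2, -0.2)
  lambda* = (3, 3)
  f(x*)   = 1.9

x* = (-0.6, 0.2, -0.2), lambda* = (3, 3)


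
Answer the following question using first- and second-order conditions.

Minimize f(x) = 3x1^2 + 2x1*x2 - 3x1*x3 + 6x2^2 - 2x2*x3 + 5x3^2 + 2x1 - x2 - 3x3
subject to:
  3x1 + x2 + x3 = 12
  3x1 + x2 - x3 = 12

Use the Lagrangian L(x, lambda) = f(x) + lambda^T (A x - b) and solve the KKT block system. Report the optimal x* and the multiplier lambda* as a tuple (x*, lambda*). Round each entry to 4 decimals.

Form the Lagrangian:
  L(x, lambda) = (1/2) x^T Q x + c^T x + lambda^T (A x - b)
Stationarity (grad_x L = 0): Q x + c + A^T lambda = 0.
Primal feasibility: A x = b.

This gives the KKT block system:
  [ Q   A^T ] [ x     ]   [-c ]
  [ A    0  ] [ lambda ] = [ b ]

Solving the linear system:
  x*      = (3.951, 0.1471, 0)
  lambda* = (3.2402, -11.9069)
  f(x*)   = 55.8775

x* = (3.951, 0.1471, 0), lambda* = (3.2402, -11.9069)


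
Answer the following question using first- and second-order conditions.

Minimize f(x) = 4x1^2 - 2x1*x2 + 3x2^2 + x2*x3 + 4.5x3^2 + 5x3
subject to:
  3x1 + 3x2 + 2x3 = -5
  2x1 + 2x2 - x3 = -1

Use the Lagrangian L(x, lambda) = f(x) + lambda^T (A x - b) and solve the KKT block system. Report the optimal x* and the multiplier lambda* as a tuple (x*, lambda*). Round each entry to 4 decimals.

Form the Lagrangian:
  L(x, lambda) = (1/2) x^T Q x + c^T x + lambda^T (A x - b)
Stationarity (grad_x L = 0): Q x + c + A^T lambda = 0.
Primal feasibility: A x = b.

This gives the KKT block system:
  [ Q   A^T ] [ x     ]   [-c ]
  [ A    0  ] [ lambda ] = [ b ]

Solving the linear system:
  x*      = (-0.5, -0.5, -1)
  lambda* = (1.7143, -1.0714)
  f(x*)   = 1.25

x* = (-0.5, -0.5, -1), lambda* = (1.7143, -1.0714)


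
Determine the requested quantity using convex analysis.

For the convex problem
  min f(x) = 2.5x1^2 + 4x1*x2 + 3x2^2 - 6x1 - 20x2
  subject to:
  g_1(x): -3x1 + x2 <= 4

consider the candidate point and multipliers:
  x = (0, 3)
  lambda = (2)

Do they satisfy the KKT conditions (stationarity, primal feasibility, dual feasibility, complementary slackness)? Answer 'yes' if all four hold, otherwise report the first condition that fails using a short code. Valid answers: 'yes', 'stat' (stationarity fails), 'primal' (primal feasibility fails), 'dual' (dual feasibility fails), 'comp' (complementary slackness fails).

Gradient of f: grad f(x) = Q x + c = (6, -2)
Constraint values g_i(x) = a_i^T x - b_i:
  g_1((0, 3)) = -1
Stationarity residual: grad f(x) + sum_i lambda_i a_i = (0, 0)
  -> stationarity OK
Primal feasibility (all g_i <= 0): OK
Dual feasibility (all lambda_i >= 0): OK
Complementary slackness (lambda_i * g_i(x) = 0 for all i): FAILS

Verdict: the first failing condition is complementary_slackness -> comp.

comp


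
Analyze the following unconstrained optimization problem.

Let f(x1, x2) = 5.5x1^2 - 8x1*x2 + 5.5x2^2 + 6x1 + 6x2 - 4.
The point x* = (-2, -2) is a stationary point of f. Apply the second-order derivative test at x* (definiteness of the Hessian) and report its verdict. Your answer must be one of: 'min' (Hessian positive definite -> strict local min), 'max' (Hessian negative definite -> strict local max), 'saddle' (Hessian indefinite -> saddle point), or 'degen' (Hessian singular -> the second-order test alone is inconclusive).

Compute the Hessian H = grad^2 f:
  H = [[11, -8], [-8, 11]]
Verify stationarity: grad f(x*) = H x* + g = (0, 0).
Eigenvalues of H: 3, 19.
Both eigenvalues > 0, so H is positive definite -> x* is a strict local min.

min


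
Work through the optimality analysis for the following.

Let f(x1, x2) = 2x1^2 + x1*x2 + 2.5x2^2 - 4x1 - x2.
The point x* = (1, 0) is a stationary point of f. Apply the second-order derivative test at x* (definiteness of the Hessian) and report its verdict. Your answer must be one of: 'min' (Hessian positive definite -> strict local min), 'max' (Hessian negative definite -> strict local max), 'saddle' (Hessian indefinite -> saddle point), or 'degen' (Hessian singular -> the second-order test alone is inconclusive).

Compute the Hessian H = grad^2 f:
  H = [[4, 1], [1, 5]]
Verify stationarity: grad f(x*) = H x* + g = (0, 0).
Eigenvalues of H: 3.382, 5.618.
Both eigenvalues > 0, so H is positive definite -> x* is a strict local min.

min


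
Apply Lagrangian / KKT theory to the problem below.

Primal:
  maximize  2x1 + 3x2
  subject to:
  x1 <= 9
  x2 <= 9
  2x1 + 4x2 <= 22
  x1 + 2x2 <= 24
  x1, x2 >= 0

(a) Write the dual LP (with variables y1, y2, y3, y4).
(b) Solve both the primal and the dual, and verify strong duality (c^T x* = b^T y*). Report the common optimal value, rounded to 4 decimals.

The standard primal-dual pair for 'max c^T x s.t. A x <= b, x >= 0' is:
  Dual:  min b^T y  s.t.  A^T y >= c,  y >= 0.

So the dual LP is:
  minimize  9y1 + 9y2 + 22y3 + 24y4
  subject to:
    y1 + 2y3 + y4 >= 2
    y2 + 4y3 + 2y4 >= 3
    y1, y2, y3, y4 >= 0

Solving the primal: x* = (9, 1).
  primal value c^T x* = 21.
Solving the dual: y* = (0.5, 0, 0.75, 0).
  dual value b^T y* = 21.
Strong duality: c^T x* = b^T y*. Confirmed.

21


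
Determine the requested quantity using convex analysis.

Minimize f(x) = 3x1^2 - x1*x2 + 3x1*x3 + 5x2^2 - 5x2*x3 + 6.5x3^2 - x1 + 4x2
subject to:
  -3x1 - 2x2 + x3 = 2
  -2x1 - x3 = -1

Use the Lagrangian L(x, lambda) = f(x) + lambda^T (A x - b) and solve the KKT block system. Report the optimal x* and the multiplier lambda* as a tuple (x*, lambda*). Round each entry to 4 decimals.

Form the Lagrangian:
  L(x, lambda) = (1/2) x^T Q x + c^T x + lambda^T (A x - b)
Stationarity (grad_x L = 0): Q x + c + A^T lambda = 0.
Primal feasibility: A x = b.

This gives the KKT block system:
  [ Q   A^T ] [ x     ]   [-c ]
  [ A    0  ] [ lambda ] = [ b ]

Solving the linear system:
  x*      = (0.2126, -1.0315, 0.5748)
  lambda* = (-4.7008, 8.5669)
  f(x*)   = 6.815

x* = (0.2126, -1.0315, 0.5748), lambda* = (-4.7008, 8.5669)


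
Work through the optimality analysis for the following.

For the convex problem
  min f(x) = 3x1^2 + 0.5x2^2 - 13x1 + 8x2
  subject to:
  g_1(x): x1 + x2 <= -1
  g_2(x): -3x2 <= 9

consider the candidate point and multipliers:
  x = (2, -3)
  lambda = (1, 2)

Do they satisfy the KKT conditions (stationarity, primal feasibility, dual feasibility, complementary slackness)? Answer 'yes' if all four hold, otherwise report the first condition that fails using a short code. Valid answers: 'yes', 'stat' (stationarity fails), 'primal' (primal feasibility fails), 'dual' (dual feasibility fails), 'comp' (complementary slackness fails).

Gradient of f: grad f(x) = Q x + c = (-1, 5)
Constraint values g_i(x) = a_i^T x - b_i:
  g_1((2, -3)) = 0
  g_2((2, -3)) = 0
Stationarity residual: grad f(x) + sum_i lambda_i a_i = (0, 0)
  -> stationarity OK
Primal feasibility (all g_i <= 0): OK
Dual feasibility (all lambda_i >= 0): OK
Complementary slackness (lambda_i * g_i(x) = 0 for all i): OK

Verdict: yes, KKT holds.

yes


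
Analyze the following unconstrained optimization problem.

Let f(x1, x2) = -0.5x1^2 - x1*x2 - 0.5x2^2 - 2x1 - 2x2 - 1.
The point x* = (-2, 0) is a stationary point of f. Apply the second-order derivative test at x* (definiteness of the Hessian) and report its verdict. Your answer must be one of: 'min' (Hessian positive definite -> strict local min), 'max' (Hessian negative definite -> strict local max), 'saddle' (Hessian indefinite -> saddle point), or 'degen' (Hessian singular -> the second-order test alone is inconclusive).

Compute the Hessian H = grad^2 f:
  H = [[-1, -1], [-1, -1]]
Verify stationarity: grad f(x*) = H x* + g = (0, 0).
Eigenvalues of H: -2, 0.
H has a zero eigenvalue (singular; negative semidefinite but not definite), so H is neither positive definite, negative definite, nor indefinite. The second-order test alone is inconclusive -> degen.
(Indeed, f is constant along the null direction of H through x*, so x* is not a strict local extremum.)

degen


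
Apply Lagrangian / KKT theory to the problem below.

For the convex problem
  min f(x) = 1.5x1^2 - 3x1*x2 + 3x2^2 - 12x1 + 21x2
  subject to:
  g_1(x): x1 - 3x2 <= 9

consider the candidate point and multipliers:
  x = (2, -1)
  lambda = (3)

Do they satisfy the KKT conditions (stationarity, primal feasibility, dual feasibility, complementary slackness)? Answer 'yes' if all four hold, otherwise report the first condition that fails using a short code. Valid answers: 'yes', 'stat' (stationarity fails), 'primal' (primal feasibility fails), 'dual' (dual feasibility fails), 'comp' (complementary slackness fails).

Gradient of f: grad f(x) = Q x + c = (-3, 9)
Constraint values g_i(x) = a_i^T x - b_i:
  g_1((2, -1)) = -4
Stationarity residual: grad f(x) + sum_i lambda_i a_i = (0, 0)
  -> stationarity OK
Primal feasibility (all g_i <= 0): OK
Dual feasibility (all lambda_i >= 0): OK
Complementary slackness (lambda_i * g_i(x) = 0 for all i): FAILS

Verdict: the first failing condition is complementary_slackness -> comp.

comp


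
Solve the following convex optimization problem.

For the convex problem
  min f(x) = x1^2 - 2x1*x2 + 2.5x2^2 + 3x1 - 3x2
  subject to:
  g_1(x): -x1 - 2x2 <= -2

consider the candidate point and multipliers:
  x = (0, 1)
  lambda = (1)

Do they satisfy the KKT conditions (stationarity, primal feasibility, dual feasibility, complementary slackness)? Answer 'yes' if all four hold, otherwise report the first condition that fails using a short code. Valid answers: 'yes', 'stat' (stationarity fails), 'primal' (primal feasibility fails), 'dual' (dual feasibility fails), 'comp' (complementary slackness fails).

Gradient of f: grad f(x) = Q x + c = (1, 2)
Constraint values g_i(x) = a_i^T x - b_i:
  g_1((0, 1)) = 0
Stationarity residual: grad f(x) + sum_i lambda_i a_i = (0, 0)
  -> stationarity OK
Primal feasibility (all g_i <= 0): OK
Dual feasibility (all lambda_i >= 0): OK
Complementary slackness (lambda_i * g_i(x) = 0 for all i): OK

Verdict: yes, KKT holds.

yes


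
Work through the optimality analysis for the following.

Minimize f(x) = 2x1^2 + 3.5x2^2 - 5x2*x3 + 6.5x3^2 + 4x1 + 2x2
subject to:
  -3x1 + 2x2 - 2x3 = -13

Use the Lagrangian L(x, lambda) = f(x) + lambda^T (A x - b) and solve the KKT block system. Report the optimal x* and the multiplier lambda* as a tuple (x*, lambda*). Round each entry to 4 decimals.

Form the Lagrangian:
  L(x, lambda) = (1/2) x^T Q x + c^T x + lambda^T (A x - b)
Stationarity (grad_x L = 0): Q x + c + A^T lambda = 0.
Primal feasibility: A x = b.

This gives the KKT block system:
  [ Q   A^T ] [ x     ]   [-c ]
  [ A    0  ] [ lambda ] = [ b ]

Solving the linear system:
  x*      = (3.0743, -1.7109, 0.1777)
  lambda* = (5.4324)
  f(x*)   = 39.748

x* = (3.0743, -1.7109, 0.1777), lambda* = (5.4324)


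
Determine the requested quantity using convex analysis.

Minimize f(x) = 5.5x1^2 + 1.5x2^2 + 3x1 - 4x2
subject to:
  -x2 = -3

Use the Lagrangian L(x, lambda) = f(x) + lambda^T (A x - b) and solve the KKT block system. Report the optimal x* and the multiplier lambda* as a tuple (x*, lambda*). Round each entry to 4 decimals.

Form the Lagrangian:
  L(x, lambda) = (1/2) x^T Q x + c^T x + lambda^T (A x - b)
Stationarity (grad_x L = 0): Q x + c + A^T lambda = 0.
Primal feasibility: A x = b.

This gives the KKT block system:
  [ Q   A^T ] [ x     ]   [-c ]
  [ A    0  ] [ lambda ] = [ b ]

Solving the linear system:
  x*      = (-0.2727, 3)
  lambda* = (5)
  f(x*)   = 1.0909

x* = (-0.2727, 3), lambda* = (5)


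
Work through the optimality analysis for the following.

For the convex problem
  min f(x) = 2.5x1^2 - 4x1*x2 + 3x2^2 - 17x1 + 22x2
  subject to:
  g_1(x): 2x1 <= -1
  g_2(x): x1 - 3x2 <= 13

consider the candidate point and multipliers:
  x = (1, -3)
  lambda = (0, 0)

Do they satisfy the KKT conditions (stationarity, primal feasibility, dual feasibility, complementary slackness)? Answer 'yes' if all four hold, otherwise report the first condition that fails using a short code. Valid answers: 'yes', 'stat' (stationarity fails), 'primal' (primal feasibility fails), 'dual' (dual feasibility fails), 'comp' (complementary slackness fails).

Gradient of f: grad f(x) = Q x + c = (0, 0)
Constraint values g_i(x) = a_i^T x - b_i:
  g_1((1, -3)) = 3
  g_2((1, -3)) = -3
Stationarity residual: grad f(x) + sum_i lambda_i a_i = (0, 0)
  -> stationarity OK
Primal feasibility (all g_i <= 0): FAILS
Dual feasibility (all lambda_i >= 0): OK
Complementary slackness (lambda_i * g_i(x) = 0 for all i): OK

Verdict: the first failing condition is primal_feasibility -> primal.

primal


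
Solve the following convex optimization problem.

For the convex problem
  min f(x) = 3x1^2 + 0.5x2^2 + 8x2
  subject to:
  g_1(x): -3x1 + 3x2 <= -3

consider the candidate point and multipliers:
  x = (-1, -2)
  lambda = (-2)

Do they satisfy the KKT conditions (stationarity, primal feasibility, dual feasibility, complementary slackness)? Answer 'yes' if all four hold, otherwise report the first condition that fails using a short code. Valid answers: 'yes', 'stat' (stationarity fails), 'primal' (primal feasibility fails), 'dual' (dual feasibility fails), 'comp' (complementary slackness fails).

Gradient of f: grad f(x) = Q x + c = (-6, 6)
Constraint values g_i(x) = a_i^T x - b_i:
  g_1((-1, -2)) = 0
Stationarity residual: grad f(x) + sum_i lambda_i a_i = (0, 0)
  -> stationarity OK
Primal feasibility (all g_i <= 0): OK
Dual feasibility (all lambda_i >= 0): FAILS
Complementary slackness (lambda_i * g_i(x) = 0 for all i): OK

Verdict: the first failing condition is dual_feasibility -> dual.

dual


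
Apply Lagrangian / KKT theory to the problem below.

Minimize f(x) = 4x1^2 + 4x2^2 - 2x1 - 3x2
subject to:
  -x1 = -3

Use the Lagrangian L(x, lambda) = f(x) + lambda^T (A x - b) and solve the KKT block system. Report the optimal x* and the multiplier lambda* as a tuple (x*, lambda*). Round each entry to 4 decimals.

Form the Lagrangian:
  L(x, lambda) = (1/2) x^T Q x + c^T x + lambda^T (A x - b)
Stationarity (grad_x L = 0): Q x + c + A^T lambda = 0.
Primal feasibility: A x = b.

This gives the KKT block system:
  [ Q   A^T ] [ x     ]   [-c ]
  [ A    0  ] [ lambda ] = [ b ]

Solving the linear system:
  x*      = (3, 0.375)
  lambda* = (22)
  f(x*)   = 29.4375

x* = (3, 0.375), lambda* = (22)


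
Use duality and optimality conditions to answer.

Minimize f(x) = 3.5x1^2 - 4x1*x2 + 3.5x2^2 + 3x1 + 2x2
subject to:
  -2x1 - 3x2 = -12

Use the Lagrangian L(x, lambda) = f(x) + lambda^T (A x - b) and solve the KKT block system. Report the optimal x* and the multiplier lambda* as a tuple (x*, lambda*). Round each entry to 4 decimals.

Form the Lagrangian:
  L(x, lambda) = (1/2) x^T Q x + c^T x + lambda^T (A x - b)
Stationarity (grad_x L = 0): Q x + c + A^T lambda = 0.
Primal feasibility: A x = b.

This gives the KKT block system:
  [ Q   A^T ] [ x     ]   [-c ]
  [ A    0  ] [ lambda ] = [ b ]

Solving the linear system:
  x*      = (2.1367, 2.5755)
  lambda* = (3.8273)
  f(x*)   = 28.7446

x* = (2.1367, 2.5755), lambda* = (3.8273)


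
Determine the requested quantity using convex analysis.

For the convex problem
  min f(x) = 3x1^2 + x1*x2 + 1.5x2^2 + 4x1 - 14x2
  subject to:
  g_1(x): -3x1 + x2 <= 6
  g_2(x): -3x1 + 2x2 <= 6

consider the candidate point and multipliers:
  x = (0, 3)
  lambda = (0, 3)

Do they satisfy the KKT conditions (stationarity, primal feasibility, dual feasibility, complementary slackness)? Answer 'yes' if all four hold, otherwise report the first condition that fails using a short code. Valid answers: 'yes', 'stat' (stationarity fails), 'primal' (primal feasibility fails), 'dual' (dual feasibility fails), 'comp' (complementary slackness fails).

Gradient of f: grad f(x) = Q x + c = (7, -5)
Constraint values g_i(x) = a_i^T x - b_i:
  g_1((0, 3)) = -3
  g_2((0, 3)) = 0
Stationarity residual: grad f(x) + sum_i lambda_i a_i = (-2, 1)
  -> stationarity FAILS
Primal feasibility (all g_i <= 0): OK
Dual feasibility (all lambda_i >= 0): OK
Complementary slackness (lambda_i * g_i(x) = 0 for all i): OK

Verdict: the first failing condition is stationarity -> stat.

stat


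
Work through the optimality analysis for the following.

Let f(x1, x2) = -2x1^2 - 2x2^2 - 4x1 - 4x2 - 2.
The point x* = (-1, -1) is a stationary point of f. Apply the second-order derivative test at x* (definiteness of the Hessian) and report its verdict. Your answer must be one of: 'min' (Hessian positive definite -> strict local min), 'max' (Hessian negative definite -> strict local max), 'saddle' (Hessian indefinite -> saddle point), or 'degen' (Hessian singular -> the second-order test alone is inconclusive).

Compute the Hessian H = grad^2 f:
  H = [[-4, 0], [0, -4]]
Verify stationarity: grad f(x*) = H x* + g = (0, 0).
Eigenvalues of H: -4, -4.
Both eigenvalues < 0, so H is negative definite -> x* is a strict local max.

max


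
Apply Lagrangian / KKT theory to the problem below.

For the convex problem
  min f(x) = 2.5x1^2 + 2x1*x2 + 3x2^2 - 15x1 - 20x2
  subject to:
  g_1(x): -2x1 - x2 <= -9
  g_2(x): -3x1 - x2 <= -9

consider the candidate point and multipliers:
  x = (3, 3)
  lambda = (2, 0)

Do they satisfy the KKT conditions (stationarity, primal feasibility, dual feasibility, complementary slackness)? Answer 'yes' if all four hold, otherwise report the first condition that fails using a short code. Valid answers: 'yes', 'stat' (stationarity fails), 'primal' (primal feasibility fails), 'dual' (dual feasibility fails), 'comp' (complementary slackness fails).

Gradient of f: grad f(x) = Q x + c = (6, 4)
Constraint values g_i(x) = a_i^T x - b_i:
  g_1((3, 3)) = 0
  g_2((3, 3)) = -3
Stationarity residual: grad f(x) + sum_i lambda_i a_i = (2, 2)
  -> stationarity FAILS
Primal feasibility (all g_i <= 0): OK
Dual feasibility (all lambda_i >= 0): OK
Complementary slackness (lambda_i * g_i(x) = 0 for all i): OK

Verdict: the first failing condition is stationarity -> stat.

stat


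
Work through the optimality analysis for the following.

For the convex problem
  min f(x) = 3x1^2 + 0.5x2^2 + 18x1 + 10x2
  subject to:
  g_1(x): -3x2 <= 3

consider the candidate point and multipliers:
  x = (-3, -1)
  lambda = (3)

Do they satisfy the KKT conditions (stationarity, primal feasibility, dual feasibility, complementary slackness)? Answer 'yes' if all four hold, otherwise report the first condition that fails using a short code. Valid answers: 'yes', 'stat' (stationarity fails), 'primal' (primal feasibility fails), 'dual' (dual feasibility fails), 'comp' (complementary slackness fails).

Gradient of f: grad f(x) = Q x + c = (0, 9)
Constraint values g_i(x) = a_i^T x - b_i:
  g_1((-3, -1)) = 0
Stationarity residual: grad f(x) + sum_i lambda_i a_i = (0, 0)
  -> stationarity OK
Primal feasibility (all g_i <= 0): OK
Dual feasibility (all lambda_i >= 0): OK
Complementary slackness (lambda_i * g_i(x) = 0 for all i): OK

Verdict: yes, KKT holds.

yes


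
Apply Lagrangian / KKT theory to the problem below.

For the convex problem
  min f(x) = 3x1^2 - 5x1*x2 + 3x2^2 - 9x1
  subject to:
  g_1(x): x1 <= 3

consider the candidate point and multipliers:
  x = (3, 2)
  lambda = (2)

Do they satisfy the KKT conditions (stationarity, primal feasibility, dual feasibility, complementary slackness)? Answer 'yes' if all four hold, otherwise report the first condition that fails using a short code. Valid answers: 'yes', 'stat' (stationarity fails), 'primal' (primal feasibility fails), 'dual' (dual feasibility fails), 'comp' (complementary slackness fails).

Gradient of f: grad f(x) = Q x + c = (-1, -3)
Constraint values g_i(x) = a_i^T x - b_i:
  g_1((3, 2)) = 0
Stationarity residual: grad f(x) + sum_i lambda_i a_i = (1, -3)
  -> stationarity FAILS
Primal feasibility (all g_i <= 0): OK
Dual feasibility (all lambda_i >= 0): OK
Complementary slackness (lambda_i * g_i(x) = 0 for all i): OK

Verdict: the first failing condition is stationarity -> stat.

stat


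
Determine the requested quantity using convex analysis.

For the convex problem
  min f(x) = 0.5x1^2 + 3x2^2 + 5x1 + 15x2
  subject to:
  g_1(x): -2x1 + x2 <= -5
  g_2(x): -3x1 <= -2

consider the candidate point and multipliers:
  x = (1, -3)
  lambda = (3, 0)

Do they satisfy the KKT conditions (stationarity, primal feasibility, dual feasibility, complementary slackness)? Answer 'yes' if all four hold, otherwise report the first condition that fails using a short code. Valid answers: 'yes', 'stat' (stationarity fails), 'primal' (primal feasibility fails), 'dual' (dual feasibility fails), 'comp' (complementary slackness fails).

Gradient of f: grad f(x) = Q x + c = (6, -3)
Constraint values g_i(x) = a_i^T x - b_i:
  g_1((1, -3)) = 0
  g_2((1, -3)) = -1
Stationarity residual: grad f(x) + sum_i lambda_i a_i = (0, 0)
  -> stationarity OK
Primal feasibility (all g_i <= 0): OK
Dual feasibility (all lambda_i >= 0): OK
Complementary slackness (lambda_i * g_i(x) = 0 for all i): OK

Verdict: yes, KKT holds.

yes


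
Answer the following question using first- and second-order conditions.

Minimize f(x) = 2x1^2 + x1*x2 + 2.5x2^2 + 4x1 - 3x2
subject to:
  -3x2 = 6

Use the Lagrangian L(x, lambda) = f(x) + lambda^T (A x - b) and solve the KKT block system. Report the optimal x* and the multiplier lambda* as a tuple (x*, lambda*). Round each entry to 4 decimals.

Form the Lagrangian:
  L(x, lambda) = (1/2) x^T Q x + c^T x + lambda^T (A x - b)
Stationarity (grad_x L = 0): Q x + c + A^T lambda = 0.
Primal feasibility: A x = b.

This gives the KKT block system:
  [ Q   A^T ] [ x     ]   [-c ]
  [ A    0  ] [ lambda ] = [ b ]

Solving the linear system:
  x*      = (-0.5, -2)
  lambda* = (-4.5)
  f(x*)   = 15.5

x* = (-0.5, -2), lambda* = (-4.5)


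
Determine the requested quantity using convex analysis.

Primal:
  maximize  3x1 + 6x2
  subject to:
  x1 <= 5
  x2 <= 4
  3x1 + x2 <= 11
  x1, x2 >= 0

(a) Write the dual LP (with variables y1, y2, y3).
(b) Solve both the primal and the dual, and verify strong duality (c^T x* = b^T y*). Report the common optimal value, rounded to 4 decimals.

The standard primal-dual pair for 'max c^T x s.t. A x <= b, x >= 0' is:
  Dual:  min b^T y  s.t.  A^T y >= c,  y >= 0.

So the dual LP is:
  minimize  5y1 + 4y2 + 11y3
  subject to:
    y1 + 3y3 >= 3
    y2 + y3 >= 6
    y1, y2, y3 >= 0

Solving the primal: x* = (2.3333, 4).
  primal value c^T x* = 31.
Solving the dual: y* = (0, 5, 1).
  dual value b^T y* = 31.
Strong duality: c^T x* = b^T y*. Confirmed.

31


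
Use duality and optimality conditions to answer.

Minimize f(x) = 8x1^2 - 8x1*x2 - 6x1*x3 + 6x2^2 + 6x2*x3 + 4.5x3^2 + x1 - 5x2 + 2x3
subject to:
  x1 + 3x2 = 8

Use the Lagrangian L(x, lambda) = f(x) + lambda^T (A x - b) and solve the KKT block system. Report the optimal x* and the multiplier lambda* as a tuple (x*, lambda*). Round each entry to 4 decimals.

Form the Lagrangian:
  L(x, lambda) = (1/2) x^T Q x + c^T x + lambda^T (A x - b)
Stationarity (grad_x L = 0): Q x + c + A^T lambda = 0.
Primal feasibility: A x = b.

This gives the KKT block system:
  [ Q   A^T ] [ x     ]   [-c ]
  [ A    0  ] [ lambda ] = [ b ]

Solving the linear system:
  x*      = (0.8571, 2.381, -1.2381)
  lambda* = (-3.0952)
  f(x*)   = 5.619

x* = (0.8571, 2.381, -1.2381), lambda* = (-3.0952)


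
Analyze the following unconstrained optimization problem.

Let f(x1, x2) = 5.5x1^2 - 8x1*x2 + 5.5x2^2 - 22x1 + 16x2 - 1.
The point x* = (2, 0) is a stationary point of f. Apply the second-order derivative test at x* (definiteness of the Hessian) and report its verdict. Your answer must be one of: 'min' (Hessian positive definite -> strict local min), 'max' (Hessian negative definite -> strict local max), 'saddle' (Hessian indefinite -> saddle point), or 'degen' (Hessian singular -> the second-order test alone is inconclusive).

Compute the Hessian H = grad^2 f:
  H = [[11, -8], [-8, 11]]
Verify stationarity: grad f(x*) = H x* + g = (0, 0).
Eigenvalues of H: 3, 19.
Both eigenvalues > 0, so H is positive definite -> x* is a strict local min.

min


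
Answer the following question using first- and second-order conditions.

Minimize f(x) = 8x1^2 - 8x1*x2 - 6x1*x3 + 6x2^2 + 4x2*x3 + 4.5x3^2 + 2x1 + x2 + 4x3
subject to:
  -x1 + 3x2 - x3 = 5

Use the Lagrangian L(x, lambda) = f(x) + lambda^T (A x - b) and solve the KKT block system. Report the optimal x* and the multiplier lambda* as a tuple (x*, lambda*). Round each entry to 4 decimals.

Form the Lagrangian:
  L(x, lambda) = (1/2) x^T Q x + c^T x + lambda^T (A x - b)
Stationarity (grad_x L = 0): Q x + c + A^T lambda = 0.
Primal feasibility: A x = b.

This gives the KKT block system:
  [ Q   A^T ] [ x     ]   [-c ]
  [ A    0  ] [ lambda ] = [ b ]

Solving the linear system:
  x*      = (-0.4139, 1.012, -1.55)
  lambda* = (-3.4185)
  f(x*)   = 5.5384

x* = (-0.4139, 1.012, -1.55), lambda* = (-3.4185)


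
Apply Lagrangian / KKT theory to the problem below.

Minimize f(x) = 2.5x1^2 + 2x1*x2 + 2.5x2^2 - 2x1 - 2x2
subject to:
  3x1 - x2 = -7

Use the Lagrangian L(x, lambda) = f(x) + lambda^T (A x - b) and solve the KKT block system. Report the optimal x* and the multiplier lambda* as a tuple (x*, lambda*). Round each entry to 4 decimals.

Form the Lagrangian:
  L(x, lambda) = (1/2) x^T Q x + c^T x + lambda^T (A x - b)
Stationarity (grad_x L = 0): Q x + c + A^T lambda = 0.
Primal feasibility: A x = b.

This gives the KKT block system:
  [ Q   A^T ] [ x     ]   [-c ]
  [ A    0  ] [ lambda ] = [ b ]

Solving the linear system:
  x*      = (-1.7903, 1.629)
  lambda* = (2.5645)
  f(x*)   = 9.1371

x* = (-1.7903, 1.629), lambda* = (2.5645)


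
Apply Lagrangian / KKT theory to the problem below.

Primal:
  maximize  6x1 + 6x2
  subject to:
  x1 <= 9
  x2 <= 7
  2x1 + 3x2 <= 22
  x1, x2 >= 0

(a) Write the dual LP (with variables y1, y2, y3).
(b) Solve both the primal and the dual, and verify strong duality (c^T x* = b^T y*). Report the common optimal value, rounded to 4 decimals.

The standard primal-dual pair for 'max c^T x s.t. A x <= b, x >= 0' is:
  Dual:  min b^T y  s.t.  A^T y >= c,  y >= 0.

So the dual LP is:
  minimize  9y1 + 7y2 + 22y3
  subject to:
    y1 + 2y3 >= 6
    y2 + 3y3 >= 6
    y1, y2, y3 >= 0

Solving the primal: x* = (9, 1.3333).
  primal value c^T x* = 62.
Solving the dual: y* = (2, 0, 2).
  dual value b^T y* = 62.
Strong duality: c^T x* = b^T y*. Confirmed.

62


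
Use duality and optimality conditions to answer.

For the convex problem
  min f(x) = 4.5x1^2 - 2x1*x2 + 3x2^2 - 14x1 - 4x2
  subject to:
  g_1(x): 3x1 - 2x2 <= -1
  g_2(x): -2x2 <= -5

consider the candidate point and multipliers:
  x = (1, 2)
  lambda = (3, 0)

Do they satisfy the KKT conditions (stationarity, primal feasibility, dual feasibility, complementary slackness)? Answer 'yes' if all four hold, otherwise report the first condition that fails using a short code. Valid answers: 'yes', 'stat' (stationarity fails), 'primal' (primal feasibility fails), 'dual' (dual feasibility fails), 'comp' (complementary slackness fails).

Gradient of f: grad f(x) = Q x + c = (-9, 6)
Constraint values g_i(x) = a_i^T x - b_i:
  g_1((1, 2)) = 0
  g_2((1, 2)) = 1
Stationarity residual: grad f(x) + sum_i lambda_i a_i = (0, 0)
  -> stationarity OK
Primal feasibility (all g_i <= 0): FAILS
Dual feasibility (all lambda_i >= 0): OK
Complementary slackness (lambda_i * g_i(x) = 0 for all i): OK

Verdict: the first failing condition is primal_feasibility -> primal.

primal


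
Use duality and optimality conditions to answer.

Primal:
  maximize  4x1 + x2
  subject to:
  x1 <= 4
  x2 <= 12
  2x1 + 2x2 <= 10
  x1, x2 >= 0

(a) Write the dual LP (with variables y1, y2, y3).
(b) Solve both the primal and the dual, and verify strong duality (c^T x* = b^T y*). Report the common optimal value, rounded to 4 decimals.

The standard primal-dual pair for 'max c^T x s.t. A x <= b, x >= 0' is:
  Dual:  min b^T y  s.t.  A^T y >= c,  y >= 0.

So the dual LP is:
  minimize  4y1 + 12y2 + 10y3
  subject to:
    y1 + 2y3 >= 4
    y2 + 2y3 >= 1
    y1, y2, y3 >= 0

Solving the primal: x* = (4, 1).
  primal value c^T x* = 17.
Solving the dual: y* = (3, 0, 0.5).
  dual value b^T y* = 17.
Strong duality: c^T x* = b^T y*. Confirmed.

17


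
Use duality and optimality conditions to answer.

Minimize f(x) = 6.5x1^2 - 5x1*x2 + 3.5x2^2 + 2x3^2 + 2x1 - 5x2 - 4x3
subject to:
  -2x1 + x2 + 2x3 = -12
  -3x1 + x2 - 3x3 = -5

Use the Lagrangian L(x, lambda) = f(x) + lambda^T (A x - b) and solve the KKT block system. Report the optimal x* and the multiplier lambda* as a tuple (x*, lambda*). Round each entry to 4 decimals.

Form the Lagrangian:
  L(x, lambda) = (1/2) x^T Q x + c^T x + lambda^T (A x - b)
Stationarity (grad_x L = 0): Q x + c + A^T lambda = 0.
Primal feasibility: A x = b.

This gives the KKT block system:
  [ Q   A^T ] [ x     ]   [-c ]
  [ A    0  ] [ lambda ] = [ b ]

Solving the linear system:
  x*      = (3.9566, 0.2958, -2.1913)
  lambda* = (16.1805, 6.5319)
  f(x*)   = 121.0122

x* = (3.9566, 0.2958, -2.1913), lambda* = (16.1805, 6.5319)


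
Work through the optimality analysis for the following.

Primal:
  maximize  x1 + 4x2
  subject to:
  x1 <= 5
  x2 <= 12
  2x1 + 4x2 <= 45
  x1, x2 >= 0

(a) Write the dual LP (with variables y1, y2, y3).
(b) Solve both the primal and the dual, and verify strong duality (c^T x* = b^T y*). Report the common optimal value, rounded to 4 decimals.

The standard primal-dual pair for 'max c^T x s.t. A x <= b, x >= 0' is:
  Dual:  min b^T y  s.t.  A^T y >= c,  y >= 0.

So the dual LP is:
  minimize  5y1 + 12y2 + 45y3
  subject to:
    y1 + 2y3 >= 1
    y2 + 4y3 >= 4
    y1, y2, y3 >= 0

Solving the primal: x* = (0, 11.25).
  primal value c^T x* = 45.
Solving the dual: y* = (0, 0, 1).
  dual value b^T y* = 45.
Strong duality: c^T x* = b^T y*. Confirmed.

45


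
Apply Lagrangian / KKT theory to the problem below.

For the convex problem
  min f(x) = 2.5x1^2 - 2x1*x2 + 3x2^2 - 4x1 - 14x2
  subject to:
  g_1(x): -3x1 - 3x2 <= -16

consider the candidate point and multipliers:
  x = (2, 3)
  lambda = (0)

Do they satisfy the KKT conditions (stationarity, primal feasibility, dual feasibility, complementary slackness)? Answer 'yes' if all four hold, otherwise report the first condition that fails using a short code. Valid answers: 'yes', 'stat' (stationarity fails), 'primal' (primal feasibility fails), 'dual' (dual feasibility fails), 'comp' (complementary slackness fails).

Gradient of f: grad f(x) = Q x + c = (0, 0)
Constraint values g_i(x) = a_i^T x - b_i:
  g_1((2, 3)) = 1
Stationarity residual: grad f(x) + sum_i lambda_i a_i = (0, 0)
  -> stationarity OK
Primal feasibility (all g_i <= 0): FAILS
Dual feasibility (all lambda_i >= 0): OK
Complementary slackness (lambda_i * g_i(x) = 0 for all i): OK

Verdict: the first failing condition is primal_feasibility -> primal.

primal


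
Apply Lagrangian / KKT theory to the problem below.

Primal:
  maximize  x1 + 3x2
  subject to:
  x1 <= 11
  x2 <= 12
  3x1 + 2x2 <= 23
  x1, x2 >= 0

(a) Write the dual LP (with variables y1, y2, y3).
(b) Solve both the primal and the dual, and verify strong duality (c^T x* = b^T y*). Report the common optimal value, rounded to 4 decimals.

The standard primal-dual pair for 'max c^T x s.t. A x <= b, x >= 0' is:
  Dual:  min b^T y  s.t.  A^T y >= c,  y >= 0.

So the dual LP is:
  minimize  11y1 + 12y2 + 23y3
  subject to:
    y1 + 3y3 >= 1
    y2 + 2y3 >= 3
    y1, y2, y3 >= 0

Solving the primal: x* = (0, 11.5).
  primal value c^T x* = 34.5.
Solving the dual: y* = (0, 0, 1.5).
  dual value b^T y* = 34.5.
Strong duality: c^T x* = b^T y*. Confirmed.

34.5


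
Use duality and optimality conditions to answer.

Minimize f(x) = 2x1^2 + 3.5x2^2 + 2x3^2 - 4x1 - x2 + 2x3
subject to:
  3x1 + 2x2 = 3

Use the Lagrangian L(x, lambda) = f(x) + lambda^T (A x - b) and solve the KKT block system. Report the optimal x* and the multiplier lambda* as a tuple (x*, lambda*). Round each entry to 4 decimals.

Form the Lagrangian:
  L(x, lambda) = (1/2) x^T Q x + c^T x + lambda^T (A x - b)
Stationarity (grad_x L = 0): Q x + c + A^T lambda = 0.
Primal feasibility: A x = b.

This gives the KKT block system:
  [ Q   A^T ] [ x     ]   [-c ]
  [ A    0  ] [ lambda ] = [ b ]

Solving the linear system:
  x*      = (0.9241, 0.1139, -0.5)
  lambda* = (0.1013)
  f(x*)   = -2.557

x* = (0.9241, 0.1139, -0.5), lambda* = (0.1013)


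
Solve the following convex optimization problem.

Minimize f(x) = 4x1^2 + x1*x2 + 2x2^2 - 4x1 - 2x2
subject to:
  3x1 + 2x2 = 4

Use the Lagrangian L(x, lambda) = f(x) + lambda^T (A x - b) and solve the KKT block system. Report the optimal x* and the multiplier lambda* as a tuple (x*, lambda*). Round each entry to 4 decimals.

Form the Lagrangian:
  L(x, lambda) = (1/2) x^T Q x + c^T x + lambda^T (A x - b)
Stationarity (grad_x L = 0): Q x + c + A^T lambda = 0.
Primal feasibility: A x = b.

This gives the KKT block system:
  [ Q   A^T ] [ x     ]   [-c ]
  [ A    0  ] [ lambda ] = [ b ]

Solving the linear system:
  x*      = (0.7857, 0.8214)
  lambda* = (-1.0357)
  f(x*)   = -0.3214

x* = (0.7857, 0.8214), lambda* = (-1.0357)


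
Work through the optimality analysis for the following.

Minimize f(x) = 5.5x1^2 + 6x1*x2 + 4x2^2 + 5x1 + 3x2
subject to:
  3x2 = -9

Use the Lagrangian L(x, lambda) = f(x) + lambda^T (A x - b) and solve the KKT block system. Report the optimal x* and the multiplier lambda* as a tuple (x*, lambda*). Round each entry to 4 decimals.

Form the Lagrangian:
  L(x, lambda) = (1/2) x^T Q x + c^T x + lambda^T (A x - b)
Stationarity (grad_x L = 0): Q x + c + A^T lambda = 0.
Primal feasibility: A x = b.

This gives the KKT block system:
  [ Q   A^T ] [ x     ]   [-c ]
  [ A    0  ] [ lambda ] = [ b ]

Solving the linear system:
  x*      = (1.1818, -3)
  lambda* = (4.6364)
  f(x*)   = 19.3182

x* = (1.1818, -3), lambda* = (4.6364)


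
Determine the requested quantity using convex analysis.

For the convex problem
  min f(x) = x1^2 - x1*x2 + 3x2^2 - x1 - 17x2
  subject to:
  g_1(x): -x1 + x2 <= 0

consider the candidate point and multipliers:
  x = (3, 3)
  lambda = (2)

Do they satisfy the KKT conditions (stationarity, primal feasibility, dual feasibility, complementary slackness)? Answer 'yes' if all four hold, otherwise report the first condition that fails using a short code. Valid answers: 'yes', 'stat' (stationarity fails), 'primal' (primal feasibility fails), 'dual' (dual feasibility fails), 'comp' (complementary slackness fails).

Gradient of f: grad f(x) = Q x + c = (2, -2)
Constraint values g_i(x) = a_i^T x - b_i:
  g_1((3, 3)) = 0
Stationarity residual: grad f(x) + sum_i lambda_i a_i = (0, 0)
  -> stationarity OK
Primal feasibility (all g_i <= 0): OK
Dual feasibility (all lambda_i >= 0): OK
Complementary slackness (lambda_i * g_i(x) = 0 for all i): OK

Verdict: yes, KKT holds.

yes
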